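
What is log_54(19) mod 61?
14

Baby-step giant-step with step n = ⌈√61⌉ = 8.
Baby steps 54^j mod 61 (j:value) for j=0..7: 0:1, 1:54, 2:49, 3:23, 4:22, 5:29, 6:41, 7:18.
Giant-step multiplier: 54^(-8) ≡ 54^(60-8) = 54^52 ≡ 15 (mod 61).
Giant steps γ_i = 19·15^i mod 61: γ_0=19, γ_1=41 (in table at j=6).
x = i·n + j = 1·8 + 6 = 14.
Check: 54^14 ≡ 19 (mod 61).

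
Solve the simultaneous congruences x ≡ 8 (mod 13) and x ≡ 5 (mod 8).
21

Using Chinese Remainder Theorem:
M = 13 × 8 = 104
M1 = 8, M2 = 13
y1 = 8^(-1) mod 13 = 5
y2 = 13^(-1) mod 8 = 5
x = (8×8×5 + 5×13×5) mod 104 = 21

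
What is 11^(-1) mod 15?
11

gcd(11, 15) = 1, so the inverse exists.
Extended Euclidean algorithm on (15, 11):
15 = 1 × 11 + 4  ⟹  4 = (1)·15 + (-1)·11
11 = 2 × 4 + 3  ⟹  3 = (-2)·15 + (3)·11
4 = 1 × 3 + 1  ⟹  1 = (3)·15 + (-4)·11
So (-4)·11 ≡ 1 (mod 15), i.e. 11^(-1) ≡ -4 ≡ 11 (mod 15).
Check: 11 × 11 = 121 ≡ 1 (mod 15)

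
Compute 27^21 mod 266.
265

Repeated squaring. Binary of 21 = 10101.
27^1 ≡ 27 (mod 266); 27^2 ≡ 197 (mod 266); 27^4 ≡ 239 (mod 266); 27^8 ≡ 197 (mod 266); 27^16 ≡ 239 (mod 266)
27^21 = 27^1 × 27^4 × 27^16 ≡ 265 (mod 266)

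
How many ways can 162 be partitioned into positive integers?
129913904637

p(n) counts ways to write n as a sum of positive integers (order ignored).
Euler's pentagonal recurrence: p(k) = p(k-1) + p(k-2) - p(k-5) - p(k-7) + p(k-12) + p(k-15) - ... (offsets j(3j∓1)/2, signs ++--, p(0)=1, p(<0)=0).
DP table for k = 0..161: p(0)=1, p(1)=1, p(2)=2, p(3)=3, p(4)=5, p(5)=7, p(6)=11, p(7)=15, p(8)=22, p(9)=30, p(10)=42, p(11)=56, p(12)=77, p(13)=101, p(14)=135, p(15)=176, p(16)=231, p(17)=297, p(18)=385, p(19)=490, p(20)=627, p(21)=792, p(22)=1002, p(23)=1255, p(24)=1575, p(25)=1958, p(26)=2436, p(27)=3010, p(28)=3718, p(29)=4565, p(30)=5604, p(31)=6842, p(32)=8349, p(33)=10143, p(34)=12310, p(35)=14883, p(36)=17977, p(37)=21637, p(38)=26015, p(39)=31185, p(40)=37338, p(41)=44583, p(42)=53174, p(43)=63261, p(44)=75175, p(45)=89134, p(46)=105558, p(47)=124754, p(48)=147273, p(49)=173525, p(50)=204226, p(51)=239943, p(52)=281589, p(53)=329931, p(54)=386155, p(55)=451276, p(56)=526823, p(57)=614154, p(58)=715220, p(59)=831820, p(60)=966467, p(61)=1121505, p(62)=1300156, p(63)=1505499, p(64)=1741630, p(65)=2012558, p(66)=2323520, p(67)=2679689, p(68)=3087735, p(69)=3554345, p(70)=4087968, p(71)=4697205, p(72)=5392783, p(73)=6185689, p(74)=7089500, p(75)=8118264, p(76)=9289091, p(77)=10619863, p(78)=12132164, p(79)=13848650, p(80)=15796476, p(81)=18004327, p(82)=20506255, p(83)=23338469, p(84)=26543660, p(85)=30167357, p(86)=34262962, p(87)=38887673, p(88)=44108109, p(89)=49995925, p(90)=56634173, p(91)=64112359, p(92)=72533807, p(93)=82010177, p(94)=92669720, p(95)=104651419, p(96)=118114304, p(97)=133230930, p(98)=150198136, p(99)=169229875, p(100)=190569292, p(101)=214481126, p(102)=241265379, p(103)=271248950, p(104)=304801365, p(105)=342325709, p(106)=384276336, p(107)=431149389, p(108)=483502844, p(109)=541946240, p(110)=607163746, p(111)=679903203, p(112)=761002156, p(113)=851376628, p(114)=952050665, p(115)=1064144451, p(116)=1188908248, p(117)=1327710076, p(118)=1482074143, p(119)=1653668665, p(120)=1844349560, p(121)=2056148051, p(122)=2291320912, p(123)=2552338241, p(124)=2841940500, p(125)=3163127352, p(126)=3519222692, p(127)=3913864295, p(128)=4351078600, p(129)=4835271870, p(130)=5371315400, p(131)=5964539504, p(132)=6620830889, p(133)=7346629512, p(134)=8149040695, p(135)=9035836076, p(136)=10015581680, p(137)=11097645016, p(138)=12292341831, p(139)=13610949895, p(140)=15065878135, p(141)=16670689208, p(142)=18440293320, p(143)=20390982757, p(144)=22540654445, p(145)=24908858009, p(146)=27517052599, p(147)=30388671978, p(148)=33549419497, p(149)=37027355200, p(150)=40853235313, p(151)=45060624582, p(152)=49686288421, p(153)=54770336324, p(154)=60356673280, p(155)=66493182097, p(156)=73232243759, p(157)=80630964769, p(158)=88751778802, p(159)=97662728555, p(160)=107438159466, p(161)=118159068427.
Final step: p(162) = p(161) + p(160) - p(157) - p(155) + p(150) + p(147) - p(140) - p(136) + p(127) + p(122) - p(111) - p(105) + p(92) + p(85) - p(70) - p(62) + p(45) + p(36) - p(17) - p(7)
= 118159068427 + 107438159466 - 80630964769 - 66493182097 + 40853235313 + 30388671978 - 15065878135 - 10015581680 + 3913864295 + 2291320912 - 679903203 - 342325709 + 72533807 + 30167357 - 4087968 - 1300156 + 89134 + 17977 - 297 - 15
= 129913904637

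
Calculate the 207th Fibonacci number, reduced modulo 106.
34

Matrix identity: Q^n = [[F_(n+1), F_n], [F_n, F_(n-1)]] with Q = [[1,1],[1,0]].
n = 207 = 11001111₂. Square-and-multiply, entries mod 106:
Q^1 = [[1,1],[1,0]]
Q^3 = (Q^1)²·Q = [[3,2],[2,1]]
Q^6 = (Q^3)² = [[13,8],[8,5]]
Q^12 = (Q^6)² = [[21,38],[38,89]]
Q^25 = (Q^12)²·Q = [[23,83],[83,46]]
Q^51 = (Q^25)²·Q = [[1,104],[104,3]]
Q^103 = (Q^51)²·Q = [[103,5],[5,98]]
Q^207 = (Q^103)²·Q = [[85,34],[34,51]]
F_207 mod 106 = Q^207[0][1] = 34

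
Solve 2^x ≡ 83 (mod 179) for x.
24

Baby-step giant-step with step n = ⌈√179⌉ = 14.
Baby steps 2^j mod 179 (j:value) for j=0..13: 0:1, 1:2, 2:4, 3:8, 4:16, 5:32, 6:64, 7:128, 8:77, 9:154, 10:129, 11:79, 12:158, 13:137.
Giant-step multiplier: 2^(-14) ≡ 2^(178-14) = 2^164 ≡ 49 (mod 179).
Giant steps γ_i = 83·49^i mod 179: γ_0=83, γ_1=129 (in table at j=10).
x = i·n + j = 1·14 + 10 = 24.
Check: 2^24 ≡ 83 (mod 179).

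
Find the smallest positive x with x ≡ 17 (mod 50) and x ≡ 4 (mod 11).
367

Using Chinese Remainder Theorem:
M = 50 × 11 = 550
M1 = 11, M2 = 50
y1 = 11^(-1) mod 50 = 41
y2 = 50^(-1) mod 11 = 2
x = (17×11×41 + 4×50×2) mod 550 = 367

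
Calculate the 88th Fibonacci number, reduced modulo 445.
356

Matrix identity: Q^n = [[F_(n+1), F_n], [F_n, F_(n-1)]] with Q = [[1,1],[1,0]].
n = 88 = 1011000₂. Square-and-multiply, entries mod 445:
Q^1 = [[1,1],[1,0]]
Q^2 = (Q^1)² = [[2,1],[1,1]]
Q^5 = (Q^2)²·Q = [[8,5],[5,3]]
Q^11 = (Q^5)²·Q = [[144,89],[89,55]]
Q^22 = (Q^11)² = [[177,356],[356,266]]
Q^44 = (Q^22)² = [[90,178],[178,357]]
Q^88 = (Q^44)² = [[179,356],[356,268]]
F_88 mod 445 = Q^88[0][1] = 356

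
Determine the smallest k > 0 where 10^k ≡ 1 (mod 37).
3

37 is prime, so ord(10) divides φ(37) = 36.
Divisors of 36: 1, 2, 3, 4, 6, 9, 12, 18, 36.
Repeated squaring: 10^1 ≡ 10, 10^2 ≡ 26, 10^4 ≡ 10, 10^8 ≡ 26, 10^16 ≡ 10, 10^32 ≡ 26 (mod 37).
Test 10^d mod 37 for each divisor d in increasing order:
10^1 ≡ 10
10^2 ≡ 26
10^3 = 10^2·10^1 ≡ 1  ← first divisor giving 1
The order is 3.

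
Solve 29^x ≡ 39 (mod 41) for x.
18

Baby-step giant-step with step n = ⌈√41⌉ = 7.
Baby steps 29^j mod 41 (j:value) for j=0..6: 0:1, 1:29, 2:21, 3:35, 4:31, 5:38, 6:36.
Giant-step multiplier: 29^(-7) ≡ 29^(40-7) = 29^33 ≡ 13 (mod 41).
Giant steps γ_i = 39·13^i mod 41: γ_0=39, γ_1=15, γ_2=31 (in table at j=4).
x = i·n + j = 2·7 + 4 = 18.
Check: 29^18 ≡ 39 (mod 41).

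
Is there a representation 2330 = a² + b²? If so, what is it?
11² + 47² (a=11, b=47)

Factorization: 2330 = 2 × 5 × 233
By Fermat: n is sum of two squares iff every prime p ≡ 3 (mod 4) appears to even power.
All primes ≡ 3 (mod 4) appear to even power.
Search a = 0, 1, 2, … for 2330 - a² a perfect square: first hit at a = 11: 2330 - 121 = 2209 = 47².
2330 = 11² + 47² = 121 + 2209 ✓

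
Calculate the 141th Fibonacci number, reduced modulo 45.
11

Matrix identity: Q^n = [[F_(n+1), F_n], [F_n, F_(n-1)]] with Q = [[1,1],[1,0]].
n = 141 = 10001101₂. Square-and-multiply, entries mod 45:
Q^1 = [[1,1],[1,0]]
Q^2 = (Q^1)² = [[2,1],[1,1]]
Q^4 = (Q^2)² = [[5,3],[3,2]]
Q^8 = (Q^4)² = [[34,21],[21,13]]
Q^17 = (Q^8)²·Q = [[19,22],[22,42]]
Q^35 = (Q^17)²·Q = [[27,35],[35,37]]
Q^70 = (Q^35)² = [[19,35],[35,29]]
Q^141 = (Q^70)²·Q = [[26,11],[11,15]]
F_141 mod 45 = Q^141[0][1] = 11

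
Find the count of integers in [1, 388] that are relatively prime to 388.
192

388 = 2^2 × 97
φ(n) = n × ∏(1 - 1/p) for each prime p dividing n
φ(388) = 388 × (1 - 1/2) × (1 - 1/97) = 192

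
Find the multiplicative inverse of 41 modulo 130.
111

gcd(41, 130) = 1, so the inverse exists.
Extended Euclidean algorithm on (130, 41):
130 = 3 × 41 + 7  ⟹  7 = (1)·130 + (-3)·41
41 = 5 × 7 + 6  ⟹  6 = (-5)·130 + (16)·41
7 = 1 × 6 + 1  ⟹  1 = (6)·130 + (-19)·41
So (-19)·41 ≡ 1 (mod 130), i.e. 41^(-1) ≡ -19 ≡ 111 (mod 130).
Check: 41 × 111 = 4551 ≡ 1 (mod 130)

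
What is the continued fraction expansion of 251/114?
[2; 4, 1, 22]

Euclidean algorithm steps:
251 = 2 × 114 + 23
114 = 4 × 23 + 22
23 = 1 × 22 + 1
22 = 22 × 1 + 0
Continued fraction: [2; 4, 1, 22]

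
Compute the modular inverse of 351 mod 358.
51

gcd(351, 358) = 1, so the inverse exists.
Extended Euclidean algorithm on (358, 351):
358 = 1 × 351 + 7  ⟹  7 = (1)·358 + (-1)·351
351 = 50 × 7 + 1  ⟹  1 = (-50)·358 + (51)·351
So (51)·351 ≡ 1 (mod 358), i.e. 351^(-1) ≡ 51 (mod 358).
Check: 351 × 51 = 17901 ≡ 1 (mod 358)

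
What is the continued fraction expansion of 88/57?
[1; 1, 1, 5, 5]

Euclidean algorithm steps:
88 = 1 × 57 + 31
57 = 1 × 31 + 26
31 = 1 × 26 + 5
26 = 5 × 5 + 1
5 = 5 × 1 + 0
Continued fraction: [1; 1, 1, 5, 5]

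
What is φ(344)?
168

344 = 2^3 × 43
φ(n) = n × ∏(1 - 1/p) for each prime p dividing n
φ(344) = 344 × (1 - 1/2) × (1 - 1/43) = 168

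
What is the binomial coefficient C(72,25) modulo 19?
5

Using Lucas' theorem:
Write n=72 and k=25 in base 19:
n in base 19: [3, 15]
k in base 19: [1, 6]
C(72,25) mod 19 = ∏ C(n_i, k_i) mod 19
Digit binomials (mod 19): C(3,1) = 3; C(15,6) = 5005 ≡ 8
Product: 3 × 8 = 24 ≡ 5 (mod 19)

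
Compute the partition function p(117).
1327710076

p(n) counts ways to write n as a sum of positive integers (order ignored).
Euler's pentagonal recurrence: p(k) = p(k-1) + p(k-2) - p(k-5) - p(k-7) + p(k-12) + p(k-15) - ... (offsets j(3j∓1)/2, signs ++--, p(0)=1, p(<0)=0).
DP table for k = 0..116: p(0)=1, p(1)=1, p(2)=2, p(3)=3, p(4)=5, p(5)=7, p(6)=11, p(7)=15, p(8)=22, p(9)=30, p(10)=42, p(11)=56, p(12)=77, p(13)=101, p(14)=135, p(15)=176, p(16)=231, p(17)=297, p(18)=385, p(19)=490, p(20)=627, p(21)=792, p(22)=1002, p(23)=1255, p(24)=1575, p(25)=1958, p(26)=2436, p(27)=3010, p(28)=3718, p(29)=4565, p(30)=5604, p(31)=6842, p(32)=8349, p(33)=10143, p(34)=12310, p(35)=14883, p(36)=17977, p(37)=21637, p(38)=26015, p(39)=31185, p(40)=37338, p(41)=44583, p(42)=53174, p(43)=63261, p(44)=75175, p(45)=89134, p(46)=105558, p(47)=124754, p(48)=147273, p(49)=173525, p(50)=204226, p(51)=239943, p(52)=281589, p(53)=329931, p(54)=386155, p(55)=451276, p(56)=526823, p(57)=614154, p(58)=715220, p(59)=831820, p(60)=966467, p(61)=1121505, p(62)=1300156, p(63)=1505499, p(64)=1741630, p(65)=2012558, p(66)=2323520, p(67)=2679689, p(68)=3087735, p(69)=3554345, p(70)=4087968, p(71)=4697205, p(72)=5392783, p(73)=6185689, p(74)=7089500, p(75)=8118264, p(76)=9289091, p(77)=10619863, p(78)=12132164, p(79)=13848650, p(80)=15796476, p(81)=18004327, p(82)=20506255, p(83)=23338469, p(84)=26543660, p(85)=30167357, p(86)=34262962, p(87)=38887673, p(88)=44108109, p(89)=49995925, p(90)=56634173, p(91)=64112359, p(92)=72533807, p(93)=82010177, p(94)=92669720, p(95)=104651419, p(96)=118114304, p(97)=133230930, p(98)=150198136, p(99)=169229875, p(100)=190569292, p(101)=214481126, p(102)=241265379, p(103)=271248950, p(104)=304801365, p(105)=342325709, p(106)=384276336, p(107)=431149389, p(108)=483502844, p(109)=541946240, p(110)=607163746, p(111)=679903203, p(112)=761002156, p(113)=851376628, p(114)=952050665, p(115)=1064144451, p(116)=1188908248.
Final step: p(117) = p(116) + p(115) - p(112) - p(110) + p(105) + p(102) - p(95) - p(91) + p(82) + p(77) - p(66) - p(60) + p(47) + p(40) - p(25) - p(17) + p(0)
= 1188908248 + 1064144451 - 761002156 - 607163746 + 342325709 + 241265379 - 104651419 - 64112359 + 20506255 + 10619863 - 2323520 - 966467 + 124754 + 37338 - 1958 - 297 + 1
= 1327710076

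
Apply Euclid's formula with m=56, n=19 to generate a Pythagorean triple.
(2775, 2128, 3497)

Euclid's formula: a = m² - n², b = 2mn, c = m² + n²
m = 56, n = 19
a = 56² - 19² = 3136 - 361 = 2775
b = 2 × 56 × 19 = 2128
c = 56² + 19² = 3136 + 361 = 3497
Verification: 2775² + 2128² = 7700625 + 4528384 = 12229009 = 3497² ✓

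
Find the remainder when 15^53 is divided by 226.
15

Repeated squaring. Binary of 53 = 110101.
15^1 ≡ 15 (mod 226); 15^2 ≡ 225 (mod 226); 15^4 ≡ 1 (mod 226); 15^8 ≡ 1 (mod 226); 15^16 ≡ 1 (mod 226); 15^32 ≡ 1 (mod 226)
15^53 = 15^1 × 15^4 × 15^16 × 15^32 ≡ 15 (mod 226)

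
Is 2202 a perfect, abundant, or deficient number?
abundant

Proper divisors of 2202: sum = 1 + 2 + 3 + 6 + 367 + 734 + 1101 = 2214
Since 2214 > 2202, 2202 is abundant.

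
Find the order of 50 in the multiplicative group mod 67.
66

67 is prime, so ord(50) divides φ(67) = 66.
Divisors of 66: 1, 2, 3, 6, 11, 22, 33, 66.
Repeated squaring: 50^1 ≡ 50, 50^2 ≡ 21, 50^4 ≡ 39, 50^8 ≡ 47, 50^16 ≡ 65, 50^32 ≡ 4, 50^64 ≡ 16 (mod 67).
Test 50^d mod 67 for each divisor d in increasing order:
50^1 ≡ 50
50^2 ≡ 21
50^3 = 50^2·50^1 ≡ 45
50^6 = 50^4·50^2 ≡ 15
50^11 = 50^8·50^2·50^1 ≡ 38
50^22 = 50^16·50^4·50^2 ≡ 37
50^33 = 50^32·50^1 ≡ 66
50^66 = 50^64·50^2 ≡ 1  ← first divisor giving 1
The order is 66.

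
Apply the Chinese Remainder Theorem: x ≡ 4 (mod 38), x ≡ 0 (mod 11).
308

Using Chinese Remainder Theorem:
M = 38 × 11 = 418
M1 = 11, M2 = 38
y1 = 11^(-1) mod 38 = 7
y2 = 38^(-1) mod 11 = 9
x = (4×11×7 + 0×38×9) mod 418 = 308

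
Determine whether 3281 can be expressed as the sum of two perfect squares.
16² + 55² (a=16, b=55)

Factorization: 3281 = 17 × 193
By Fermat: n is sum of two squares iff every prime p ≡ 3 (mod 4) appears to even power.
All primes ≡ 3 (mod 4) appear to even power.
Search a = 0, 1, 2, … for 3281 - a² a perfect square: first hit at a = 16: 3281 - 256 = 3025 = 55².
3281 = 16² + 55² = 256 + 3025 ✓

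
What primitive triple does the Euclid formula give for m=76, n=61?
(2055, 9272, 9497)

Euclid's formula: a = m² - n², b = 2mn, c = m² + n²
m = 76, n = 61
a = 76² - 61² = 5776 - 3721 = 2055
b = 2 × 76 × 61 = 9272
c = 76² + 61² = 5776 + 3721 = 9497
Verification: 2055² + 9272² = 4223025 + 85969984 = 90193009 = 9497² ✓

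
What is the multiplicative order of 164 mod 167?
166

167 is prime, so ord(164) divides φ(167) = 166.
Divisors of 166: 1, 2, 83, 166.
Repeated squaring: 164^1 ≡ 164, 164^2 ≡ 9, 164^4 ≡ 81, 164^8 ≡ 48, 164^16 ≡ 133, 164^32 ≡ 154, 164^64 ≡ 2, 164^128 ≡ 4 (mod 167).
Test 164^d mod 167 for each divisor d in increasing order:
164^1 ≡ 164
164^2 ≡ 9
164^83 = 164^64·164^16·164^2·164^1 ≡ 166
164^166 = 164^128·164^32·164^4·164^2 ≡ 1  ← first divisor giving 1
The order is 166.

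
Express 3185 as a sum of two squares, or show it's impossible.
7² + 56² (a=7, b=56)

Factorization: 3185 = 5 × 7^2 × 13
By Fermat: n is sum of two squares iff every prime p ≡ 3 (mod 4) appears to even power.
All primes ≡ 3 (mod 4) appear to even power.
Search a = 0, 1, 2, … for 3185 - a² a perfect square: first hit at a = 7: 3185 - 49 = 3136 = 56².
3185 = 7² + 56² = 49 + 3136 ✓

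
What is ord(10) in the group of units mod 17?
16

17 is prime, so ord(10) divides φ(17) = 16.
Divisors of 16: 1, 2, 4, 8, 16.
Repeated squaring: 10^1 ≡ 10, 10^2 ≡ 15, 10^4 ≡ 4, 10^8 ≡ 16, 10^16 ≡ 1 (mod 17).
Test 10^d mod 17 for each divisor d in increasing order:
10^1 ≡ 10
10^2 ≡ 15
10^4 ≡ 4
10^8 ≡ 16
10^16 ≡ 1  ← first divisor giving 1
The order is 16.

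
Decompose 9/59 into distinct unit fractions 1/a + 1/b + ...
1/7 + 1/104 + 1/14318 + 1/307493368

Greedy algorithm:
9/59: ceiling(59/9) = 7, use 1/7
4/413: ceiling(413/4) = 104, use 1/104
3/42952: ceiling(42952/3) = 14318, use 1/14318
1/307493368: ceiling(307493368/1) = 307493368, use 1/307493368
Result: 9/59 = 1/7 + 1/104 + 1/14318 + 1/307493368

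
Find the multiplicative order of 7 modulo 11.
10

11 is prime, so ord(7) divides φ(11) = 10.
Divisors of 10: 1, 2, 5, 10.
Repeated squaring: 7^1 ≡ 7, 7^2 ≡ 5, 7^4 ≡ 3, 7^8 ≡ 9 (mod 11).
Test 7^d mod 11 for each divisor d in increasing order:
7^1 ≡ 7
7^2 ≡ 5
7^5 = 7^4·7^1 ≡ 10
7^10 = 7^8·7^2 ≡ 1  ← first divisor giving 1
The order is 10.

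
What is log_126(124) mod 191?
89

Baby-step giant-step with step n = ⌈√191⌉ = 14.
Baby steps 126^j mod 191 (j:value) for j=0..13: 0:1, 1:126, 2:23, 3:33, 4:147, 5:186, 6:134, 7:76, 8:26, 9:29, 10:25, 11:94, 12:2, 13:61.
Giant-step multiplier: 126^(-14) ≡ 126^(190-14) = 126^176 ≡ 54 (mod 191).
Giant steps γ_i = 124·54^i mod 191: γ_0=124, γ_1=11, γ_2=21, γ_3=179, γ_4=116, γ_5=152, γ_6=186 (in table at j=5).
x = i·n + j = 6·14 + 5 = 89.
Check: 126^89 ≡ 124 (mod 191).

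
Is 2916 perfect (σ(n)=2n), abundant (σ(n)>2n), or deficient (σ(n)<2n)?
abundant

Proper divisors of 2916: sum = 1 + 2 + 3 + 4 + 6 + 9 + 12 + 18 + ... + 486 + 729 + 972 + 1458 (20 divisors) = 4735
Since 4735 > 2916, 2916 is abundant.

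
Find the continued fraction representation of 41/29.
[1; 2, 2, 2, 2]

Euclidean algorithm steps:
41 = 1 × 29 + 12
29 = 2 × 12 + 5
12 = 2 × 5 + 2
5 = 2 × 2 + 1
2 = 2 × 1 + 0
Continued fraction: [1; 2, 2, 2, 2]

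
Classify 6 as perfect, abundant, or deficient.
perfect

Proper divisors of 6: sum = 1 + 2 + 3 = 6
Since 6 = 6, 6 is perfect.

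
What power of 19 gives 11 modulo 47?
39

Baby-step giant-step with step n = ⌈√47⌉ = 7.
Baby steps 19^j mod 47 (j:value) for j=0..6: 0:1, 1:19, 2:32, 3:44, 4:37, 5:45, 6:9.
Giant-step multiplier: 19^(-7) ≡ 19^(46-7) = 19^39 ≡ 11 (mod 47).
Giant steps γ_i = 11·11^i mod 47: γ_0=11, γ_1=27, γ_2=15, γ_3=24, γ_4=29, γ_5=37 (in table at j=4).
x = i·n + j = 5·7 + 4 = 39.
Check: 19^39 ≡ 11 (mod 47).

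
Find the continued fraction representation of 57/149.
[0; 2, 1, 1, 1, 1, 2, 4]

Euclidean algorithm steps:
57 = 0 × 149 + 57
149 = 2 × 57 + 35
57 = 1 × 35 + 22
35 = 1 × 22 + 13
22 = 1 × 13 + 9
13 = 1 × 9 + 4
9 = 2 × 4 + 1
4 = 4 × 1 + 0
Continued fraction: [0; 2, 1, 1, 1, 1, 2, 4]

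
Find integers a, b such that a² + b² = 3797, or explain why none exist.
41² + 46² (a=41, b=46)

Factorization: 3797 = 3797
By Fermat: n is sum of two squares iff every prime p ≡ 3 (mod 4) appears to even power.
All primes ≡ 3 (mod 4) appear to even power.
Search a = 0, 1, 2, … for 3797 - a² a perfect square: first hit at a = 41: 3797 - 1681 = 2116 = 46².
3797 = 41² + 46² = 1681 + 2116 ✓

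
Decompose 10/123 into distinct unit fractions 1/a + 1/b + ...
1/13 + 1/229 + 1/91543 + 1/33520391853

Greedy algorithm:
10/123: ceiling(123/10) = 13, use 1/13
7/1599: ceiling(1599/7) = 229, use 1/229
4/366171: ceiling(366171/4) = 91543, use 1/91543
1/33520391853: ceiling(33520391853/1) = 33520391853, use 1/33520391853
Result: 10/123 = 1/13 + 1/229 + 1/91543 + 1/33520391853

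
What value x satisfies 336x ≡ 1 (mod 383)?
220

gcd(336, 383) = 1, so the inverse exists.
Extended Euclidean algorithm on (383, 336):
383 = 1 × 336 + 47  ⟹  47 = (1)·383 + (-1)·336
336 = 7 × 47 + 7  ⟹  7 = (-7)·383 + (8)·336
47 = 6 × 7 + 5  ⟹  5 = (43)·383 + (-49)·336
7 = 1 × 5 + 2  ⟹  2 = (-50)·383 + (57)·336
5 = 2 × 2 + 1  ⟹  1 = (143)·383 + (-163)·336
So (-163)·336 ≡ 1 (mod 383), i.e. 336^(-1) ≡ -163 ≡ 220 (mod 383).
Check: 336 × 220 = 73920 ≡ 1 (mod 383)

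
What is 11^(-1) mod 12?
11

gcd(11, 12) = 1, so the inverse exists.
Extended Euclidean algorithm on (12, 11):
12 = 1 × 11 + 1  ⟹  1 = (1)·12 + (-1)·11
So (-1)·11 ≡ 1 (mod 12), i.e. 11^(-1) ≡ -1 ≡ 11 (mod 12).
Check: 11 × 11 = 121 ≡ 1 (mod 12)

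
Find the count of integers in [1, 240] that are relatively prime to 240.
64

240 = 2^4 × 3 × 5
φ(n) = n × ∏(1 - 1/p) for each prime p dividing n
φ(240) = 240 × (1 - 1/2) × (1 - 1/3) × (1 - 1/5) = 64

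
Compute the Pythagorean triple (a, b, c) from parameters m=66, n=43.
(2507, 5676, 6205)

Euclid's formula: a = m² - n², b = 2mn, c = m² + n²
m = 66, n = 43
a = 66² - 43² = 4356 - 1849 = 2507
b = 2 × 66 × 43 = 5676
c = 66² + 43² = 4356 + 1849 = 6205
Verification: 2507² + 5676² = 6285049 + 32216976 = 38502025 = 6205² ✓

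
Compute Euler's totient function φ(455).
288

455 = 5 × 7 × 13
φ(n) = n × ∏(1 - 1/p) for each prime p dividing n
φ(455) = 455 × (1 - 1/5) × (1 - 1/7) × (1 - 1/13) = 288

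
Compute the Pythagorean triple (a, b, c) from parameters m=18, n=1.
(323, 36, 325)

Euclid's formula: a = m² - n², b = 2mn, c = m² + n²
m = 18, n = 1
a = 18² - 1² = 324 - 1 = 323
b = 2 × 18 × 1 = 36
c = 18² + 1² = 324 + 1 = 325
Verification: 323² + 36² = 104329 + 1296 = 105625 = 325² ✓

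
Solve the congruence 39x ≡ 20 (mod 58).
x ≡ 2 (mod 58)

gcd(39, 58) = 1, which divides 20, so solutions exist.
Find 39^(-1) mod 58 by the extended Euclidean algorithm:
58 = 1 × 39 + 19  ⟹  19 = (1)·58 + (-1)·39
39 = 2 × 19 + 1  ⟹  1 = (-2)·58 + (3)·39
So (3)·39 ≡ 1 (mod 58), i.e. 39^(-1) ≡ 3 (mod 58).
x ≡ 3 × 20 = 60 ≡ 2 (mod 58).
Check: 39 × 2 = 78 ≡ 20 (mod 58).
Unique solution: x ≡ 2 (mod 58)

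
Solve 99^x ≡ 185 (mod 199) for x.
7

Baby-step giant-step with step n = ⌈√199⌉ = 15.
Baby steps 99^j mod 199 (j:value) for j=0..14: 0:1, 1:99, 2:50, 3:174, 4:112, 5:143, 6:28, 7:185, 8:7, 9:96, 10:151, 11:24, 12:187, 13:6, 14:196.
h = 185 is already in the table at j=7, so x = 7.
Check: 99^7 ≡ 185 (mod 199).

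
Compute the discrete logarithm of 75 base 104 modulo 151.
55

Baby-step giant-step with step n = ⌈√151⌉ = 13.
Baby steps 104^j mod 151 (j:value) for j=0..12: 0:1, 1:104, 2:95, 3:65, 4:116, 5:135, 6:148, 7:141, 8:17, 9:107, 10:105, 11:48, 12:9.
Giant-step multiplier: 104^(-13) ≡ 104^(150-13) = 104^137 ≡ 146 (mod 151).
Giant steps γ_i = 75·146^i mod 151: γ_0=75, γ_1=78, γ_2=63, γ_3=138, γ_4=65 (in table at j=3).
x = i·n + j = 4·13 + 3 = 55.
Check: 104^55 ≡ 75 (mod 151).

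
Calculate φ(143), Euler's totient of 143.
120

143 = 11 × 13
φ(n) = n × ∏(1 - 1/p) for each prime p dividing n
φ(143) = 143 × (1 - 1/11) × (1 - 1/13) = 120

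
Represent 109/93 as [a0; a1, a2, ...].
[1; 5, 1, 4, 3]

Euclidean algorithm steps:
109 = 1 × 93 + 16
93 = 5 × 16 + 13
16 = 1 × 13 + 3
13 = 4 × 3 + 1
3 = 3 × 1 + 0
Continued fraction: [1; 5, 1, 4, 3]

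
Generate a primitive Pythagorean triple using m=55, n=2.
(3021, 220, 3029)

Euclid's formula: a = m² - n², b = 2mn, c = m² + n²
m = 55, n = 2
a = 55² - 2² = 3025 - 4 = 3021
b = 2 × 55 × 2 = 220
c = 55² + 2² = 3025 + 4 = 3029
Verification: 3021² + 220² = 9126441 + 48400 = 9174841 = 3029² ✓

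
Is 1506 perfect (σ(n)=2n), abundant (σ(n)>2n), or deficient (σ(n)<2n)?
abundant

Proper divisors of 1506: sum = 1 + 2 + 3 + 6 + 251 + 502 + 753 = 1518
Since 1518 > 1506, 1506 is abundant.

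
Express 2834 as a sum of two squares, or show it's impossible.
5² + 53² (a=5, b=53)

Factorization: 2834 = 2 × 13 × 109
By Fermat: n is sum of two squares iff every prime p ≡ 3 (mod 4) appears to even power.
All primes ≡ 3 (mod 4) appear to even power.
Search a = 0, 1, 2, … for 2834 - a² a perfect square: first hit at a = 5: 2834 - 25 = 2809 = 53².
2834 = 5² + 53² = 25 + 2809 ✓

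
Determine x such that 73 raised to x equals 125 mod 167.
125

Baby-step giant-step with step n = ⌈√167⌉ = 13.
Baby steps 73^j mod 167 (j:value) for j=0..12: 0:1, 1:73, 2:152, 3:74, 4:58, 5:59, 6:132, 7:117, 8:24, 9:82, 10:141, 11:106, 12:56.
Giant-step multiplier: 73^(-13) ≡ 73^(166-13) = 73^153 ≡ 119 (mod 167).
Giant steps γ_i = 125·119^i mod 167: γ_0=125, γ_1=12, γ_2=92, γ_3=93, γ_4=45, γ_5=11, γ_6=140, γ_7=127, γ_8=83, γ_9=24 (in table at j=8).
x = i·n + j = 9·13 + 8 = 125.
Check: 73^125 ≡ 125 (mod 167).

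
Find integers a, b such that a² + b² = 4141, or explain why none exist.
35² + 54² (a=35, b=54)

Factorization: 4141 = 41 × 101
By Fermat: n is sum of two squares iff every prime p ≡ 3 (mod 4) appears to even power.
All primes ≡ 3 (mod 4) appear to even power.
Search a = 0, 1, 2, … for 4141 - a² a perfect square: first hit at a = 35: 4141 - 1225 = 2916 = 54².
4141 = 35² + 54² = 1225 + 2916 ✓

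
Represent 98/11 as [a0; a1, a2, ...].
[8; 1, 10]

Euclidean algorithm steps:
98 = 8 × 11 + 10
11 = 1 × 10 + 1
10 = 10 × 1 + 0
Continued fraction: [8; 1, 10]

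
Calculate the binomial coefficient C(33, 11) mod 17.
16

Using Lucas' theorem:
Write n=33 and k=11 in base 17:
n in base 17: [1, 16]
k in base 17: [0, 11]
C(33,11) mod 17 = ∏ C(n_i, k_i) mod 17
Digit binomials (mod 17): C(1,0) = 1; C(16,11) = 4368 ≡ 16
Product: 1 × 16 = 16 ≡ 16 (mod 17)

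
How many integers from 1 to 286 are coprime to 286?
120

286 = 2 × 11 × 13
φ(n) = n × ∏(1 - 1/p) for each prime p dividing n
φ(286) = 286 × (1 - 1/2) × (1 - 1/11) × (1 - 1/13) = 120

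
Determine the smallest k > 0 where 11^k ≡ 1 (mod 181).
90

181 is prime, so ord(11) divides φ(181) = 180.
Divisors of 180: 1, 2, 3, 4, 5, 6, 9, 10, 12, 15, 18, 20, 30, 36, 45, 60, 90, 180.
Repeated squaring: 11^1 ≡ 11, 11^2 ≡ 121, 11^4 ≡ 161, 11^8 ≡ 38, 11^16 ≡ 177, 11^32 ≡ 16, 11^64 ≡ 75, 11^128 ≡ 14 (mod 181).
Test 11^d mod 181 for each divisor d in increasing order:
11^1 ≡ 11
11^2 ≡ 121
11^3 = 11^2·11^1 ≡ 64
11^4 ≡ 161
11^5 = 11^4·11^1 ≡ 142
11^6 = 11^4·11^2 ≡ 114
11^9 = 11^8·11^1 ≡ 56
11^10 = 11^8·11^2 ≡ 73
11^12 = 11^8·11^4 ≡ 145
11^15 = 11^8·11^4·11^2·11^1 ≡ 49
11^18 = 11^16·11^2 ≡ 59
11^20 = 11^16·11^4 ≡ 80
11^30 = 11^16·11^8·11^4·11^2 ≡ 48
11^36 = 11^32·11^4 ≡ 42
11^45 = 11^32·11^8·11^4·11^1 ≡ 180
11^60 = 11^32·11^16·11^8·11^4 ≡ 132
11^90 = 11^64·11^16·11^8·11^2 ≡ 1  ← first divisor giving 1
The order is 90.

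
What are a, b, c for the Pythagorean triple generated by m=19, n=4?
(345, 152, 377)

Euclid's formula: a = m² - n², b = 2mn, c = m² + n²
m = 19, n = 4
a = 19² - 4² = 361 - 16 = 345
b = 2 × 19 × 4 = 152
c = 19² + 4² = 361 + 16 = 377
Verification: 345² + 152² = 119025 + 23104 = 142129 = 377² ✓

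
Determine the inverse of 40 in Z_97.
17

gcd(40, 97) = 1, so the inverse exists.
Extended Euclidean algorithm on (97, 40):
97 = 2 × 40 + 17  ⟹  17 = (1)·97 + (-2)·40
40 = 2 × 17 + 6  ⟹  6 = (-2)·97 + (5)·40
17 = 2 × 6 + 5  ⟹  5 = (5)·97 + (-12)·40
6 = 1 × 5 + 1  ⟹  1 = (-7)·97 + (17)·40
So (17)·40 ≡ 1 (mod 97), i.e. 40^(-1) ≡ 17 (mod 97).
Check: 40 × 17 = 680 ≡ 1 (mod 97)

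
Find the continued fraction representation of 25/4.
[6; 4]

Euclidean algorithm steps:
25 = 6 × 4 + 1
4 = 4 × 1 + 0
Continued fraction: [6; 4]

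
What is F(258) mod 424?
144

Matrix identity: Q^n = [[F_(n+1), F_n], [F_n, F_(n-1)]] with Q = [[1,1],[1,0]].
n = 258 = 100000010₂. Square-and-multiply, entries mod 424:
Q^1 = [[1,1],[1,0]]
Q^2 = (Q^1)² = [[2,1],[1,1]]
Q^4 = (Q^2)² = [[5,3],[3,2]]
Q^8 = (Q^4)² = [[34,21],[21,13]]
Q^16 = (Q^8)² = [[325,139],[139,186]]
Q^32 = (Q^16)² = [[290,221],[221,69]]
Q^64 = (Q^32)² = [[229,51],[51,178]]
Q^129 = (Q^64)²·Q = [[327,346],[346,405]]
Q^258 = (Q^129)² = [[229,144],[144,85]]
F_258 mod 424 = Q^258[0][1] = 144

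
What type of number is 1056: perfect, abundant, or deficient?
abundant

Proper divisors of 1056: sum = 1 + 2 + 3 + 4 + 6 + 8 + 11 + 12 + ... + 176 + 264 + 352 + 528 (23 divisors) = 1968
Since 1968 > 1056, 1056 is abundant.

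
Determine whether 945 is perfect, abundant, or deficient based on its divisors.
abundant

Proper divisors of 945: sum = 1 + 3 + 5 + 7 + 9 + 15 + 21 + 27 + 35 + 45 + 63 + 105 + 135 + 189 + 315 = 975
Since 975 > 945, 945 is abundant.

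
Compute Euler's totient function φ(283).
282

283 = 283
φ(n) = n × ∏(1 - 1/p) for each prime p dividing n
φ(283) = 283 × (1 - 1/283) = 282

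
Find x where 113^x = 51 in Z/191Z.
42

Baby-step giant-step with step n = ⌈√191⌉ = 14.
Baby steps 113^j mod 191 (j:value) for j=0..13: 0:1, 1:113, 2:163, 3:83, 4:20, 5:159, 6:13, 7:132, 8:18, 9:124, 10:69, 11:157, 12:169, 13:188.
Giant-step multiplier: 113^(-14) ≡ 113^(190-14) = 113^176 ≡ 40 (mod 191).
Giant steps γ_i = 51·40^i mod 191: γ_0=51, γ_1=130, γ_2=43, γ_3=1 (in table at j=0).
x = i·n + j = 3·14 + 0 = 42.
Check: 113^42 ≡ 51 (mod 191).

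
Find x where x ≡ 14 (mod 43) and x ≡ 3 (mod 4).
143

Using Chinese Remainder Theorem:
M = 43 × 4 = 172
M1 = 4, M2 = 43
y1 = 4^(-1) mod 43 = 11
y2 = 43^(-1) mod 4 = 3
x = (14×4×11 + 3×43×3) mod 172 = 143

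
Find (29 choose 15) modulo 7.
6

Using Lucas' theorem:
Write n=29 and k=15 in base 7:
n in base 7: [4, 1]
k in base 7: [2, 1]
C(29,15) mod 7 = ∏ C(n_i, k_i) mod 7
Digit binomials (mod 7): C(4,2) = 6; C(1,1) = 1
Product: 6 × 1 = 6 ≡ 6 (mod 7)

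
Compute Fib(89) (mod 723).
439

Matrix identity: Q^n = [[F_(n+1), F_n], [F_n, F_(n-1)]] with Q = [[1,1],[1,0]].
n = 89 = 1011001₂. Square-and-multiply, entries mod 723:
Q^1 = [[1,1],[1,0]]
Q^2 = (Q^1)² = [[2,1],[1,1]]
Q^5 = (Q^2)²·Q = [[8,5],[5,3]]
Q^11 = (Q^5)²·Q = [[144,89],[89,55]]
Q^22 = (Q^11)² = [[460,359],[359,101]]
Q^44 = (Q^22)² = [[671,405],[405,266]]
Q^89 = (Q^44)²·Q = [[349,439],[439,633]]
F_89 mod 723 = Q^89[0][1] = 439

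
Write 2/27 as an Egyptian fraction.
1/14 + 1/378

Greedy algorithm:
2/27: ceiling(27/2) = 14, use 1/14
1/378: ceiling(378/1) = 378, use 1/378
Result: 2/27 = 1/14 + 1/378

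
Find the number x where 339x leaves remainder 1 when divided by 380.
139

gcd(339, 380) = 1, so the inverse exists.
Extended Euclidean algorithm on (380, 339):
380 = 1 × 339 + 41  ⟹  41 = (1)·380 + (-1)·339
339 = 8 × 41 + 11  ⟹  11 = (-8)·380 + (9)·339
41 = 3 × 11 + 8  ⟹  8 = (25)·380 + (-28)·339
11 = 1 × 8 + 3  ⟹  3 = (-33)·380 + (37)·339
8 = 2 × 3 + 2  ⟹  2 = (91)·380 + (-102)·339
3 = 1 × 2 + 1  ⟹  1 = (-124)·380 + (139)·339
So (139)·339 ≡ 1 (mod 380), i.e. 339^(-1) ≡ 139 (mod 380).
Check: 339 × 139 = 47121 ≡ 1 (mod 380)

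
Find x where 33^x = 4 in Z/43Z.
18

Baby-step giant-step with step n = ⌈√43⌉ = 7.
Baby steps 33^j mod 43 (j:value) for j=0..6: 0:1, 1:33, 2:14, 3:32, 4:24, 5:18, 6:35.
Giant-step multiplier: 33^(-7) ≡ 33^(42-7) = 33^35 ≡ 7 (mod 43).
Giant steps γ_i = 4·7^i mod 43: γ_0=4, γ_1=28, γ_2=24 (in table at j=4).
x = i·n + j = 2·7 + 4 = 18.
Check: 33^18 ≡ 4 (mod 43).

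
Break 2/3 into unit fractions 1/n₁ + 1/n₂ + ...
1/2 + 1/6

Greedy algorithm:
2/3: ceiling(3/2) = 2, use 1/2
1/6: ceiling(6/1) = 6, use 1/6
Result: 2/3 = 1/2 + 1/6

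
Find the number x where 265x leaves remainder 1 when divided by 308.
265

gcd(265, 308) = 1, so the inverse exists.
Extended Euclidean algorithm on (308, 265):
308 = 1 × 265 + 43  ⟹  43 = (1)·308 + (-1)·265
265 = 6 × 43 + 7  ⟹  7 = (-6)·308 + (7)·265
43 = 6 × 7 + 1  ⟹  1 = (37)·308 + (-43)·265
So (-43)·265 ≡ 1 (mod 308), i.e. 265^(-1) ≡ -43 ≡ 265 (mod 308).
Check: 265 × 265 = 70225 ≡ 1 (mod 308)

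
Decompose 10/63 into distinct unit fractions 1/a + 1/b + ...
1/7 + 1/63

Greedy algorithm:
10/63: ceiling(63/10) = 7, use 1/7
1/63: ceiling(63/1) = 63, use 1/63
Result: 10/63 = 1/7 + 1/63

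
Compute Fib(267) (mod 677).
519

Matrix identity: Q^n = [[F_(n+1), F_n], [F_n, F_(n-1)]] with Q = [[1,1],[1,0]].
n = 267 = 100001011₂. Square-and-multiply, entries mod 677:
Q^1 = [[1,1],[1,0]]
Q^2 = (Q^1)² = [[2,1],[1,1]]
Q^4 = (Q^2)² = [[5,3],[3,2]]
Q^8 = (Q^4)² = [[34,21],[21,13]]
Q^16 = (Q^8)² = [[243,310],[310,610]]
Q^33 = (Q^16)²·Q = [[516,116],[116,400]]
Q^66 = (Q^33)² = [[111,644],[644,144]]
Q^133 = (Q^66)²·Q = [[256,547],[547,386]]
Q^267 = (Q^133)²·Q = [[330,519],[519,488]]
F_267 mod 677 = Q^267[0][1] = 519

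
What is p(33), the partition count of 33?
10143

p(n) counts ways to write n as a sum of positive integers (order ignored).
Euler's pentagonal recurrence: p(k) = p(k-1) + p(k-2) - p(k-5) - p(k-7) + p(k-12) + p(k-15) - ... (offsets j(3j∓1)/2, signs ++--, p(0)=1, p(<0)=0).
DP table for k = 0..32: p(0)=1, p(1)=1, p(2)=2, p(3)=3, p(4)=5, p(5)=7, p(6)=11, p(7)=15, p(8)=22, p(9)=30, p(10)=42, p(11)=56, p(12)=77, p(13)=101, p(14)=135, p(15)=176, p(16)=231, p(17)=297, p(18)=385, p(19)=490, p(20)=627, p(21)=792, p(22)=1002, p(23)=1255, p(24)=1575, p(25)=1958, p(26)=2436, p(27)=3010, p(28)=3718, p(29)=4565, p(30)=5604, p(31)=6842, p(32)=8349.
Final step: p(33) = p(32) + p(31) - p(28) - p(26) + p(21) + p(18) - p(11) - p(7)
= 8349 + 6842 - 3718 - 2436 + 792 + 385 - 56 - 15
= 10143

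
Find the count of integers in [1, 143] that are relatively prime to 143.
120

143 = 11 × 13
φ(n) = n × ∏(1 - 1/p) for each prime p dividing n
φ(143) = 143 × (1 - 1/11) × (1 - 1/13) = 120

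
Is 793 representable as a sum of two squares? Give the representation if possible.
3² + 28² (a=3, b=28)

Factorization: 793 = 13 × 61
By Fermat: n is sum of two squares iff every prime p ≡ 3 (mod 4) appears to even power.
All primes ≡ 3 (mod 4) appear to even power.
Search a = 0, 1, 2, … for 793 - a² a perfect square: first hit at a = 3: 793 - 9 = 784 = 28².
793 = 3² + 28² = 9 + 784 ✓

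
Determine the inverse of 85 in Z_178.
111

gcd(85, 178) = 1, so the inverse exists.
Extended Euclidean algorithm on (178, 85):
178 = 2 × 85 + 8  ⟹  8 = (1)·178 + (-2)·85
85 = 10 × 8 + 5  ⟹  5 = (-10)·178 + (21)·85
8 = 1 × 5 + 3  ⟹  3 = (11)·178 + (-23)·85
5 = 1 × 3 + 2  ⟹  2 = (-21)·178 + (44)·85
3 = 1 × 2 + 1  ⟹  1 = (32)·178 + (-67)·85
So (-67)·85 ≡ 1 (mod 178), i.e. 85^(-1) ≡ -67 ≡ 111 (mod 178).
Check: 85 × 111 = 9435 ≡ 1 (mod 178)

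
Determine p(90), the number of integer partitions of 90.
56634173

p(n) counts ways to write n as a sum of positive integers (order ignored).
Euler's pentagonal recurrence: p(k) = p(k-1) + p(k-2) - p(k-5) - p(k-7) + p(k-12) + p(k-15) - ... (offsets j(3j∓1)/2, signs ++--, p(0)=1, p(<0)=0).
DP table for k = 0..89: p(0)=1, p(1)=1, p(2)=2, p(3)=3, p(4)=5, p(5)=7, p(6)=11, p(7)=15, p(8)=22, p(9)=30, p(10)=42, p(11)=56, p(12)=77, p(13)=101, p(14)=135, p(15)=176, p(16)=231, p(17)=297, p(18)=385, p(19)=490, p(20)=627, p(21)=792, p(22)=1002, p(23)=1255, p(24)=1575, p(25)=1958, p(26)=2436, p(27)=3010, p(28)=3718, p(29)=4565, p(30)=5604, p(31)=6842, p(32)=8349, p(33)=10143, p(34)=12310, p(35)=14883, p(36)=17977, p(37)=21637, p(38)=26015, p(39)=31185, p(40)=37338, p(41)=44583, p(42)=53174, p(43)=63261, p(44)=75175, p(45)=89134, p(46)=105558, p(47)=124754, p(48)=147273, p(49)=173525, p(50)=204226, p(51)=239943, p(52)=281589, p(53)=329931, p(54)=386155, p(55)=451276, p(56)=526823, p(57)=614154, p(58)=715220, p(59)=831820, p(60)=966467, p(61)=1121505, p(62)=1300156, p(63)=1505499, p(64)=1741630, p(65)=2012558, p(66)=2323520, p(67)=2679689, p(68)=3087735, p(69)=3554345, p(70)=4087968, p(71)=4697205, p(72)=5392783, p(73)=6185689, p(74)=7089500, p(75)=8118264, p(76)=9289091, p(77)=10619863, p(78)=12132164, p(79)=13848650, p(80)=15796476, p(81)=18004327, p(82)=20506255, p(83)=23338469, p(84)=26543660, p(85)=30167357, p(86)=34262962, p(87)=38887673, p(88)=44108109, p(89)=49995925.
Final step: p(90) = p(89) + p(88) - p(85) - p(83) + p(78) + p(75) - p(68) - p(64) + p(55) + p(50) - p(39) - p(33) + p(20) + p(13)
= 49995925 + 44108109 - 30167357 - 23338469 + 12132164 + 8118264 - 3087735 - 1741630 + 451276 + 204226 - 31185 - 10143 + 627 + 101
= 56634173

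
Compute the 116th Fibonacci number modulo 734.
185

Matrix identity: Q^n = [[F_(n+1), F_n], [F_n, F_(n-1)]] with Q = [[1,1],[1,0]].
n = 116 = 1110100₂. Square-and-multiply, entries mod 734:
Q^1 = [[1,1],[1,0]]
Q^3 = (Q^1)²·Q = [[3,2],[2,1]]
Q^7 = (Q^3)²·Q = [[21,13],[13,8]]
Q^14 = (Q^7)² = [[610,377],[377,233]]
Q^29 = (Q^14)²·Q = [[418,429],[429,723]]
Q^58 = (Q^29)² = [[573,645],[645,662]]
Q^116 = (Q^58)² = [[78,185],[185,627]]
F_116 mod 734 = Q^116[0][1] = 185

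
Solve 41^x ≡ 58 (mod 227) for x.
57

Baby-step giant-step with step n = ⌈√227⌉ = 16.
Baby steps 41^j mod 227 (j:value) for j=0..15: 0:1, 1:41, 2:92, 3:140, 4:65, 5:168, 6:78, 7:20, 8:139, 9:24, 10:76, 11:165, 12:182, 13:198, 14:173, 15:56.
Giant-step multiplier: 41^(-16) ≡ 41^(226-16) = 41^210 ≡ 131 (mod 227).
Giant steps γ_i = 58·131^i mod 227: γ_0=58, γ_1=107, γ_2=170, γ_3=24 (in table at j=9).
x = i·n + j = 3·16 + 9 = 57.
Check: 41^57 ≡ 58 (mod 227).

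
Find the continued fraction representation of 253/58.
[4; 2, 1, 3, 5]

Euclidean algorithm steps:
253 = 4 × 58 + 21
58 = 2 × 21 + 16
21 = 1 × 16 + 5
16 = 3 × 5 + 1
5 = 5 × 1 + 0
Continued fraction: [4; 2, 1, 3, 5]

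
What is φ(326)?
162

326 = 2 × 163
φ(n) = n × ∏(1 - 1/p) for each prime p dividing n
φ(326) = 326 × (1 - 1/2) × (1 - 1/163) = 162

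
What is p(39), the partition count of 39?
31185

p(n) counts ways to write n as a sum of positive integers (order ignored).
Euler's pentagonal recurrence: p(k) = p(k-1) + p(k-2) - p(k-5) - p(k-7) + p(k-12) + p(k-15) - ... (offsets j(3j∓1)/2, signs ++--, p(0)=1, p(<0)=0).
DP table for k = 0..38: p(0)=1, p(1)=1, p(2)=2, p(3)=3, p(4)=5, p(5)=7, p(6)=11, p(7)=15, p(8)=22, p(9)=30, p(10)=42, p(11)=56, p(12)=77, p(13)=101, p(14)=135, p(15)=176, p(16)=231, p(17)=297, p(18)=385, p(19)=490, p(20)=627, p(21)=792, p(22)=1002, p(23)=1255, p(24)=1575, p(25)=1958, p(26)=2436, p(27)=3010, p(28)=3718, p(29)=4565, p(30)=5604, p(31)=6842, p(32)=8349, p(33)=10143, p(34)=12310, p(35)=14883, p(36)=17977, p(37)=21637, p(38)=26015.
Final step: p(39) = p(38) + p(37) - p(34) - p(32) + p(27) + p(24) - p(17) - p(13) + p(4)
= 26015 + 21637 - 12310 - 8349 + 3010 + 1575 - 297 - 101 + 5
= 31185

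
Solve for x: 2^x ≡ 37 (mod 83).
20

Baby-step giant-step with step n = ⌈√83⌉ = 10.
Baby steps 2^j mod 83 (j:value) for j=0..9: 0:1, 1:2, 2:4, 3:8, 4:16, 5:32, 6:64, 7:45, 8:7, 9:14.
Giant-step multiplier: 2^(-10) ≡ 2^(82-10) = 2^72 ≡ 3 (mod 83).
Giant steps γ_i = 37·3^i mod 83: γ_0=37, γ_1=28, γ_2=1 (in table at j=0).
x = i·n + j = 2·10 + 0 = 20.
Check: 2^20 ≡ 37 (mod 83).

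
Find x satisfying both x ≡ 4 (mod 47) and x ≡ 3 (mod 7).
192

Using Chinese Remainder Theorem:
M = 47 × 7 = 329
M1 = 7, M2 = 47
y1 = 7^(-1) mod 47 = 27
y2 = 47^(-1) mod 7 = 3
x = (4×7×27 + 3×47×3) mod 329 = 192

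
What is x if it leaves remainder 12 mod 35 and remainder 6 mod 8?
222

Using Chinese Remainder Theorem:
M = 35 × 8 = 280
M1 = 8, M2 = 35
y1 = 8^(-1) mod 35 = 22
y2 = 35^(-1) mod 8 = 3
x = (12×8×22 + 6×35×3) mod 280 = 222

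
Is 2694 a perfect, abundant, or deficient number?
abundant

Proper divisors of 2694: sum = 1 + 2 + 3 + 6 + 449 + 898 + 1347 = 2706
Since 2706 > 2694, 2694 is abundant.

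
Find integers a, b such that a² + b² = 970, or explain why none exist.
3² + 31² (a=3, b=31)

Factorization: 970 = 2 × 5 × 97
By Fermat: n is sum of two squares iff every prime p ≡ 3 (mod 4) appears to even power.
All primes ≡ 3 (mod 4) appear to even power.
Search a = 0, 1, 2, … for 970 - a² a perfect square: first hit at a = 3: 970 - 9 = 961 = 31².
970 = 3² + 31² = 9 + 961 ✓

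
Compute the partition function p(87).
38887673

p(n) counts ways to write n as a sum of positive integers (order ignored).
Euler's pentagonal recurrence: p(k) = p(k-1) + p(k-2) - p(k-5) - p(k-7) + p(k-12) + p(k-15) - ... (offsets j(3j∓1)/2, signs ++--, p(0)=1, p(<0)=0).
DP table for k = 0..86: p(0)=1, p(1)=1, p(2)=2, p(3)=3, p(4)=5, p(5)=7, p(6)=11, p(7)=15, p(8)=22, p(9)=30, p(10)=42, p(11)=56, p(12)=77, p(13)=101, p(14)=135, p(15)=176, p(16)=231, p(17)=297, p(18)=385, p(19)=490, p(20)=627, p(21)=792, p(22)=1002, p(23)=1255, p(24)=1575, p(25)=1958, p(26)=2436, p(27)=3010, p(28)=3718, p(29)=4565, p(30)=5604, p(31)=6842, p(32)=8349, p(33)=10143, p(34)=12310, p(35)=14883, p(36)=17977, p(37)=21637, p(38)=26015, p(39)=31185, p(40)=37338, p(41)=44583, p(42)=53174, p(43)=63261, p(44)=75175, p(45)=89134, p(46)=105558, p(47)=124754, p(48)=147273, p(49)=173525, p(50)=204226, p(51)=239943, p(52)=281589, p(53)=329931, p(54)=386155, p(55)=451276, p(56)=526823, p(57)=614154, p(58)=715220, p(59)=831820, p(60)=966467, p(61)=1121505, p(62)=1300156, p(63)=1505499, p(64)=1741630, p(65)=2012558, p(66)=2323520, p(67)=2679689, p(68)=3087735, p(69)=3554345, p(70)=4087968, p(71)=4697205, p(72)=5392783, p(73)=6185689, p(74)=7089500, p(75)=8118264, p(76)=9289091, p(77)=10619863, p(78)=12132164, p(79)=13848650, p(80)=15796476, p(81)=18004327, p(82)=20506255, p(83)=23338469, p(84)=26543660, p(85)=30167357, p(86)=34262962.
Final step: p(87) = p(86) + p(85) - p(82) - p(80) + p(75) + p(72) - p(65) - p(61) + p(52) + p(47) - p(36) - p(30) + p(17) + p(10)
= 34262962 + 30167357 - 20506255 - 15796476 + 8118264 + 5392783 - 2012558 - 1121505 + 281589 + 124754 - 17977 - 5604 + 297 + 42
= 38887673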